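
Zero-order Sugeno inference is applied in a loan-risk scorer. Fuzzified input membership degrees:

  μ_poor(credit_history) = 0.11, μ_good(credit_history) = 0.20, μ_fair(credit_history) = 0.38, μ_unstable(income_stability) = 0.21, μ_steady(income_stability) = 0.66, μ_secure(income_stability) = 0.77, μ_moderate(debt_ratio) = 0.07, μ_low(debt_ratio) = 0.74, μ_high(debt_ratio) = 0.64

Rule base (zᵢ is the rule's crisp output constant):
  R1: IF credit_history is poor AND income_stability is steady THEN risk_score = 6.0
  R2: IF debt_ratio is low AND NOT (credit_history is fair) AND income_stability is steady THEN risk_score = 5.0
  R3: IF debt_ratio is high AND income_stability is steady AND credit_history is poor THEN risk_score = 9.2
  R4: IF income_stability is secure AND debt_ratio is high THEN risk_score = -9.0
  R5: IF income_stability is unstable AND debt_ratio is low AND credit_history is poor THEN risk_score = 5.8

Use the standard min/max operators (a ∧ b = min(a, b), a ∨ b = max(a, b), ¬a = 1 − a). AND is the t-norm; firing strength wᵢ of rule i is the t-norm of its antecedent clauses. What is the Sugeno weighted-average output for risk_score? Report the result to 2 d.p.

R1 (z=6.0): poor=0.11, steady=0.66; AND[min(a, b)] → w = 0.11
R2 (z=5.0): low=0.74, ¬fair=1−0.38=0.62, steady=0.66; AND[min(a, b)] → w = 0.62
R3 (z=9.2): high=0.64, steady=0.66, poor=0.11; AND[min(a, b)] → w = 0.11
R4 (z=-9.0): secure=0.77, high=0.64; AND[min(a, b)] → w = 0.64
R5 (z=5.8): unstable=0.21, low=0.74, poor=0.11; AND[min(a, b)] → w = 0.11
Weighted average = (0.11·6.0 + 0.62·5.0 + 0.11·9.2 + 0.64·-9.0 + 0.11·5.8) / (0.11 + 0.62 + 0.11 + 0.64 + 0.11)
  = -0.3500 / 1.5900 = -0.22

-0.22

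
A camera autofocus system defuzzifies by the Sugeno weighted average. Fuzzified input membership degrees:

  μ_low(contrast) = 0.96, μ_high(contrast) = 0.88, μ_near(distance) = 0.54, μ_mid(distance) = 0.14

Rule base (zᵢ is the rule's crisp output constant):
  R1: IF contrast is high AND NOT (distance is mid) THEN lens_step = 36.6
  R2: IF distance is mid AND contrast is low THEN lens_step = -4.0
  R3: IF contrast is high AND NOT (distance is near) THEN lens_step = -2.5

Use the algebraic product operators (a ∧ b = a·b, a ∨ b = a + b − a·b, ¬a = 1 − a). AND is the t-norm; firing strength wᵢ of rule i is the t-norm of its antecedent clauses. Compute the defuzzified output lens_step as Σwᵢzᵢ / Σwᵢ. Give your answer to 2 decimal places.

R1 (z=36.6): high=0.88, ¬mid=1−0.14=0.86; AND[a·b] → w = 0.7568
R2 (z=-4.0): mid=0.14, low=0.96; AND[a·b] → w = 0.1344
R3 (z=-2.5): high=0.88, ¬near=1−0.54=0.46; AND[a·b] → w = 0.4048
Weighted average = (0.7568·36.6 + 0.1344·-4.0 + 0.4048·-2.5) / (0.7568 + 0.1344 + 0.4048)
  = 26.1493 / 1.2960 = 20.18

20.18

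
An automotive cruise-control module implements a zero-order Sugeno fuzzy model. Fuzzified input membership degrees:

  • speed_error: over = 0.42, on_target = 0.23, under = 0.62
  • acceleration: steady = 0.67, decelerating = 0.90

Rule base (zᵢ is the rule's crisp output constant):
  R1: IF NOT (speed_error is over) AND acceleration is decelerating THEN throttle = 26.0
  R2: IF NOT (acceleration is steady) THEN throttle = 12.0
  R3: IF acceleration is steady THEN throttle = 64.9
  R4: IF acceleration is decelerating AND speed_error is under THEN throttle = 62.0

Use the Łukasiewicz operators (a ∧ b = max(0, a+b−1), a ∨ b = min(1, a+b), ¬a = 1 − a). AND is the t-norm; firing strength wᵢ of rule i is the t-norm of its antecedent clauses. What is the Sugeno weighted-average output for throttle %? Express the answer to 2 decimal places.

46.08

R1 (z=26.0): ¬over=1−0.42=0.58, decelerating=0.90; AND[max(0, a+b−1)] → w = 0.48
R2 (z=12.0): ¬steady=1−0.67=0.33 → w = 0.33
R3 (z=64.9): steady=0.67 → w = 0.67
R4 (z=62.0): decelerating=0.90, under=0.62; AND[max(0, a+b−1)] → w = 0.52
Weighted average = (0.48·26.0 + 0.33·12.0 + 0.67·64.9 + 0.52·62.0) / (0.48 + 0.33 + 0.67 + 0.52)
  = 92.1630 / 2.0000 = 46.08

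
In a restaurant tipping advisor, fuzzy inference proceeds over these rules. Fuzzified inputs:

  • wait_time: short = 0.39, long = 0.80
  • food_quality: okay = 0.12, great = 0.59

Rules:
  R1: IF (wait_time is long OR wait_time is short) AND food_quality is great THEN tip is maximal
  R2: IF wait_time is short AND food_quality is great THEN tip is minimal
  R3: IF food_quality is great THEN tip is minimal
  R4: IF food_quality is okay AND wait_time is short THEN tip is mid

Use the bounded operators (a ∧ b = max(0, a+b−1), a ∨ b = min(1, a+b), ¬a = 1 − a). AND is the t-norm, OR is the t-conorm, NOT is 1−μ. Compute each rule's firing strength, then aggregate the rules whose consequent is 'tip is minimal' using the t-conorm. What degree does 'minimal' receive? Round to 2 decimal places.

R1: (long=0.80 OR short=0.39) = 1.00; AND[max(0, a+b−1)] with great=0.59 → w = 0.59
R2: short=0.39, great=0.59; AND[max(0, a+b−1)] → w = 0.00
R3: great=0.59 → w = 0.59
R4: okay=0.12, short=0.39; AND[max(0, a+b−1)] → w = 0.00
Rules with consequent 'minimal': {R2, R3} → strengths 0.00, 0.59
Aggregate via t-conorm [min(1, a+b)]: 0.59

0.59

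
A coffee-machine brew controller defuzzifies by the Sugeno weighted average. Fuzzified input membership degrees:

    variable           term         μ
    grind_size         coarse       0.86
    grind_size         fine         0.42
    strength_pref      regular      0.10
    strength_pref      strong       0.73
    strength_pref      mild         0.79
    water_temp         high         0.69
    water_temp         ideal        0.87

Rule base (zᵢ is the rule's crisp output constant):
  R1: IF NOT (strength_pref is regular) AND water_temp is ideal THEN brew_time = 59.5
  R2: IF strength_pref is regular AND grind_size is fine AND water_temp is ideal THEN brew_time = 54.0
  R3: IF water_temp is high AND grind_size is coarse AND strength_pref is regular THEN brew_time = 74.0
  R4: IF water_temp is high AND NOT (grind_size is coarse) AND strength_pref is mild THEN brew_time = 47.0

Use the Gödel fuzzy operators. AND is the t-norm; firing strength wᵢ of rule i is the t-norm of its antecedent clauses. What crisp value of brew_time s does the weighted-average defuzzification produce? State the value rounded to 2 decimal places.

58.80

R1 (z=59.5): ¬regular=1−0.10=0.90, ideal=0.87; AND[min(a, b)] → w = 0.87
R2 (z=54.0): regular=0.10, fine=0.42, ideal=0.87; AND[min(a, b)] → w = 0.10
R3 (z=74.0): high=0.69, coarse=0.86, regular=0.10; AND[min(a, b)] → w = 0.10
R4 (z=47.0): high=0.69, ¬coarse=1−0.86=0.14, mild=0.79; AND[min(a, b)] → w = 0.14
Weighted average = (0.87·59.5 + 0.10·54.0 + 0.10·74.0 + 0.14·47.0) / (0.87 + 0.10 + 0.10 + 0.14)
  = 71.1450 / 1.2100 = 58.80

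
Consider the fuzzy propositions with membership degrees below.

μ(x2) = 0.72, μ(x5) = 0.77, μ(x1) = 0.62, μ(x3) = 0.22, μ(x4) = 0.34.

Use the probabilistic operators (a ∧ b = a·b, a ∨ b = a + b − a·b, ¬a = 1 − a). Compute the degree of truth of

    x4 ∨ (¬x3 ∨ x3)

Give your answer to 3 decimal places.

¬x3 = 1 − 0.2200 = 0.7800
¬x3 ∨ x3 = a + b − a·b on (0.7800, 0.2200) = 0.8284
x4 ∨ (¬x3 ∨ x3) = a + b − a·b on (0.3400, 0.8284) = 0.8867

0.887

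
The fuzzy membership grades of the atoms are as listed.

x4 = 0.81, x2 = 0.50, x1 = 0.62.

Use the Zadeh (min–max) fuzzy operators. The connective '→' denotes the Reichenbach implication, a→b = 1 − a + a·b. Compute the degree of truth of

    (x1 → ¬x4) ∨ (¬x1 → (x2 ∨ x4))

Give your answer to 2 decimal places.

0.93

¬x4 = 1 − 0.81 = 0.19
x1 → ¬x4  [Reichenbach: 1 − a + a·b] with a=0.62, b=0.19 → 0.50
¬x1 = 1 − 0.62 = 0.38
x2 ∨ x4 = max(a, b) on (0.50, 0.81) = 0.81
¬x1 → (x2 ∨ x4)  [Reichenbach: 1 − a + a·b] with a=0.38, b=0.81 → 0.93
(x1 → ¬x4) ∨ (¬x1 → (x2 ∨ x4)) = max(a, b) on (0.50, 0.93) = 0.93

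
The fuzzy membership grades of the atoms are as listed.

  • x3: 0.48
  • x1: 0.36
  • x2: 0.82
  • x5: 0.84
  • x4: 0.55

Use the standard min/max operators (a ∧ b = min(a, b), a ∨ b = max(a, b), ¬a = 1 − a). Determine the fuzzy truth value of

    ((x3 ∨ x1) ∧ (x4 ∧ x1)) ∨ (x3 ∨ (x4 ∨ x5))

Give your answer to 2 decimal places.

x3 ∨ x1 = max(a, b) on (0.48, 0.36) = 0.48
x4 ∧ x1 = min(a, b) on (0.55, 0.36) = 0.36
(x3 ∨ x1) ∧ (x4 ∧ x1) = min(a, b) on (0.48, 0.36) = 0.36
x4 ∨ x5 = max(a, b) on (0.55, 0.84) = 0.84
x3 ∨ (x4 ∨ x5) = max(a, b) on (0.48, 0.84) = 0.84
((x3 ∨ x1) ∧ (x4 ∧ x1)) ∨ (x3 ∨ (x4 ∨ x5)) = max(a, b) on (0.36, 0.84) = 0.84

0.84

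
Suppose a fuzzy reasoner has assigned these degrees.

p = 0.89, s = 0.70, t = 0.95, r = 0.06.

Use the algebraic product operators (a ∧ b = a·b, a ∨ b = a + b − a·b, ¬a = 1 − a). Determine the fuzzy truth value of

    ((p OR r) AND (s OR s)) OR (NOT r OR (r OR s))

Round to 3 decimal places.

0.997

p OR r = a + b − a·b on (0.8900, 0.0600) = 0.8966
s OR s = a + b − a·b on (0.7000, 0.7000) = 0.9100
(p OR r) AND (s OR s) = a·b on (0.8966, 0.9100) = 0.8159
NOT r = 1 − 0.0600 = 0.9400
r OR s = a + b − a·b on (0.0600, 0.7000) = 0.7180
NOT r OR (r OR s) = a + b − a·b on (0.9400, 0.7180) = 0.9831
((p OR r) AND (s OR s)) OR (NOT r OR (r OR s)) = a + b − a·b on (0.8159, 0.9831) = 0.9969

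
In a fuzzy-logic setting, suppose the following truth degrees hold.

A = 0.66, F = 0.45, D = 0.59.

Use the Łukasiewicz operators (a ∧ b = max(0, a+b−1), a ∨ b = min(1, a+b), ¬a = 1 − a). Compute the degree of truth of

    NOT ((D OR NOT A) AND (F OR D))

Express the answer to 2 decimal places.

0.07

NOT A = 1 − 0.66 = 0.34
D OR NOT A = min(1, a+b) on (0.59, 0.34) = 0.93
F OR D = min(1, a+b) on (0.45, 0.59) = 1.00
(D OR NOT A) AND (F OR D) = max(0, a+b−1) on (0.93, 1.00) = 0.93
NOT ((D OR NOT A) AND (F OR D)) = 1 − 0.93 = 0.07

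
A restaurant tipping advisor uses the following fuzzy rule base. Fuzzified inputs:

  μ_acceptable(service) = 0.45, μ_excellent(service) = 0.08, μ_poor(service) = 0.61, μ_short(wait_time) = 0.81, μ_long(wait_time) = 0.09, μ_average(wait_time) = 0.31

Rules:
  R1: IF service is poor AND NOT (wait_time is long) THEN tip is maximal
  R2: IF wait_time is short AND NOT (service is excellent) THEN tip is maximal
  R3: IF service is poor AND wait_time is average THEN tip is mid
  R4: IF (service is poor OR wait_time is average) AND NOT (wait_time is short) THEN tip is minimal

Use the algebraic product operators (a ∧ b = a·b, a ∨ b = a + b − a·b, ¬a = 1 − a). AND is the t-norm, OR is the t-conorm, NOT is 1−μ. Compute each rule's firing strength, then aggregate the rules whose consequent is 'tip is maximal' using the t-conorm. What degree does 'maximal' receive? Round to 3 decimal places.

0.887

R1: poor=0.61, ¬long=1−0.09=0.91; AND[a·b] → w = 0.5551
R2: short=0.81, ¬excellent=1−0.08=0.92; AND[a·b] → w = 0.7452
R3: poor=0.61, average=0.31; AND[a·b] → w = 0.1891
R4: (poor=0.61 OR average=0.31) = 0.7309; AND[a·b] with ¬short=1−0.81=0.19 → w = 0.1389
Rules with consequent 'maximal': {R1, R2} → strengths 0.5551, 0.7452
Aggregate via t-conorm [a + b − a·b]: 0.8866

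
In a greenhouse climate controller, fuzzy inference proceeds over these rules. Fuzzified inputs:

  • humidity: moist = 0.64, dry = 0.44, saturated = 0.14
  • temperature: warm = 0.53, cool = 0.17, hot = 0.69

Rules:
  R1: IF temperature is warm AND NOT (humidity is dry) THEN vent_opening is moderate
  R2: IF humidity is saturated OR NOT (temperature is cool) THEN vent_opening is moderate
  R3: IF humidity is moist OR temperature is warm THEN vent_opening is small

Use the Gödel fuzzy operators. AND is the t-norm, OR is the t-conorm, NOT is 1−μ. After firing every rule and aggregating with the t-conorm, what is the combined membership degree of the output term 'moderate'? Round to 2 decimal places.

R1: warm=0.53, ¬dry=1−0.44=0.56; AND[min(a, b)] → w = 0.53
R2: saturated=0.14, ¬cool=1−0.17=0.83; OR[max(a, b)] → w = 0.83
R3: moist=0.64, warm=0.53; OR[max(a, b)] → w = 0.64
Rules with consequent 'moderate': {R1, R2} → strengths 0.53, 0.83
Aggregate via t-conorm [max(a, b)]: 0.83

0.83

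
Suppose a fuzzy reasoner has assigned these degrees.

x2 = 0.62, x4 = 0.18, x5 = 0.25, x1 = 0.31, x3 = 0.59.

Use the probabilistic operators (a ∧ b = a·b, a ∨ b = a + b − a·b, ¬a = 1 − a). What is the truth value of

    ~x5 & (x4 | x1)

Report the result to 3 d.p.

0.326

~x5 = 1 − 0.2500 = 0.7500
x4 | x1 = a + b − a·b on (0.1800, 0.3100) = 0.4342
~x5 & (x4 | x1) = a·b on (0.7500, 0.4342) = 0.3256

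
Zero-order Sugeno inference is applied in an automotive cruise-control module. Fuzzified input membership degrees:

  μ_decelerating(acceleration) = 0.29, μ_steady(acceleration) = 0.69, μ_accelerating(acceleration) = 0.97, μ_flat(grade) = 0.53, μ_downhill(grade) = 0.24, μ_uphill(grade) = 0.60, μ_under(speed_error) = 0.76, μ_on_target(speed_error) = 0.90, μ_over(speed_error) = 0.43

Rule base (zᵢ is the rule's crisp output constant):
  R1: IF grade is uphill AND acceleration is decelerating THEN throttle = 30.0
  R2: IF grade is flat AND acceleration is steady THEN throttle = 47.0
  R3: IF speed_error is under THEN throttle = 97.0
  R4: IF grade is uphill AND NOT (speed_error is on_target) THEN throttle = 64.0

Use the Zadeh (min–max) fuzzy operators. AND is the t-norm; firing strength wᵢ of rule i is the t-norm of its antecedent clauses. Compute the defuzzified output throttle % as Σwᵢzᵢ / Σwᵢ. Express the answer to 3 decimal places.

67.696

R1 (z=30.0): uphill=0.60, decelerating=0.29; AND[min(a, b)] → w = 0.29
R2 (z=47.0): flat=0.53, steady=0.69; AND[min(a, b)] → w = 0.53
R3 (z=97.0): under=0.76 → w = 0.76
R4 (z=64.0): uphill=0.60, ¬on_target=1−0.90=0.10; AND[min(a, b)] → w = 0.10
Weighted average = (0.29·30.0 + 0.53·47.0 + 0.76·97.0 + 0.10·64.0) / (0.29 + 0.53 + 0.76 + 0.10)
  = 113.7300 / 1.6800 = 67.696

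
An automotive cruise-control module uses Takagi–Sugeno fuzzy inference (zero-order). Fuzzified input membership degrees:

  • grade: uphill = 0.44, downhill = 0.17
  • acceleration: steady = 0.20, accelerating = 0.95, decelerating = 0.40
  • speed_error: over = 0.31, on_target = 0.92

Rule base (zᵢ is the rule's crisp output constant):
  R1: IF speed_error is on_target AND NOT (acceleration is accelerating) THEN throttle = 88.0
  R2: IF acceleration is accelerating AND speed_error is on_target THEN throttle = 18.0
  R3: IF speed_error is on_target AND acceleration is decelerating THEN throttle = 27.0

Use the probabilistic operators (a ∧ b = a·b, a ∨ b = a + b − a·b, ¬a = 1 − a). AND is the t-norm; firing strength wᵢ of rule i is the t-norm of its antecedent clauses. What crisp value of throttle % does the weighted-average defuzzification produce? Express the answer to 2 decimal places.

R1 (z=88.0): on_target=0.92, ¬accelerating=1−0.95=0.05; AND[a·b] → w = 0.0460
R2 (z=18.0): accelerating=0.95, on_target=0.92; AND[a·b] → w = 0.8740
R3 (z=27.0): on_target=0.92, decelerating=0.40; AND[a·b] → w = 0.3680
Weighted average = (0.0460·88.0 + 0.8740·18.0 + 0.3680·27.0) / (0.0460 + 0.8740 + 0.3680)
  = 29.7160 / 1.2880 = 23.07

23.07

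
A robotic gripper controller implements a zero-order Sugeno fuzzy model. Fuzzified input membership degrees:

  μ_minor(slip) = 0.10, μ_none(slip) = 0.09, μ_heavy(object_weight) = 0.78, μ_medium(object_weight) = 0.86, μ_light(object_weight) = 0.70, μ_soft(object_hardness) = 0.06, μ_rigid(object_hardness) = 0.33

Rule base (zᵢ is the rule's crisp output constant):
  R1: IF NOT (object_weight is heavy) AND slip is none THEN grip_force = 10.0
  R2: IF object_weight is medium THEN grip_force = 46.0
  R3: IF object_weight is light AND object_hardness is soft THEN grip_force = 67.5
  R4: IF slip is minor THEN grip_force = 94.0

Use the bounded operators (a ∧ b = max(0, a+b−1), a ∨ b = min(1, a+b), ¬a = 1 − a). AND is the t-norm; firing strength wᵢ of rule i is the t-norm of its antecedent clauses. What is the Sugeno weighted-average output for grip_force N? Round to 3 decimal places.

R1 (z=10.0): ¬heavy=1−0.78=0.22, none=0.09; AND[max(0, a+b−1)] → w = 0.00
R2 (z=46.0): medium=0.86 → w = 0.86
R3 (z=67.5): light=0.70, soft=0.06; AND[max(0, a+b−1)] → w = 0.00
R4 (z=94.0): minor=0.10 → w = 0.10
Weighted average = (0.00·10.0 + 0.86·46.0 + 0.00·67.5 + 0.10·94.0) / (0.00 + 0.86 + 0.00 + 0.10)
  = 48.9600 / 0.9600 = 51.000

51.000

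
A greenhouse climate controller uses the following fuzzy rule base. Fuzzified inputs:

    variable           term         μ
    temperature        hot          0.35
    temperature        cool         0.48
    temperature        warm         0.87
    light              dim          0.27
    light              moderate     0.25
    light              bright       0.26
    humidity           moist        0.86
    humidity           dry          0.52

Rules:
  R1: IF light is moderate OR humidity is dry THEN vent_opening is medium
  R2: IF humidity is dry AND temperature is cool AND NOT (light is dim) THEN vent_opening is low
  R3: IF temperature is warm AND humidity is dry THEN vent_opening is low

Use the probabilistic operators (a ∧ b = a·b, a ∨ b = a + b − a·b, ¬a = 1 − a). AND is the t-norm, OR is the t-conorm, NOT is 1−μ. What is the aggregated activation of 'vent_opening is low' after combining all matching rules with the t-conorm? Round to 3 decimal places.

R1: moderate=0.25, dry=0.52; OR[a + b − a·b] → w = 0.6400
R2: dry=0.52, cool=0.48, ¬dim=1−0.27=0.73; AND[a·b] → w = 0.1822
R3: warm=0.87, dry=0.52; AND[a·b] → w = 0.4524
Rules with consequent 'low': {R2, R3} → strengths 0.1822, 0.4524
Aggregate via t-conorm [a + b − a·b]: 0.5522

0.552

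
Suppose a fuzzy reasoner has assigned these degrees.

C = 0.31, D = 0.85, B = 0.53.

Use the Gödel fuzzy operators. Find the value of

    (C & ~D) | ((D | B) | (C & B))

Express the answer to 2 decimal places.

0.85

~D = 1 − 0.85 = 0.15
C & ~D = min(a, b) on (0.31, 0.15) = 0.15
D | B = max(a, b) on (0.85, 0.53) = 0.85
C & B = min(a, b) on (0.31, 0.53) = 0.31
(D | B) | (C & B) = max(a, b) on (0.85, 0.31) = 0.85
(C & ~D) | ((D | B) | (C & B)) = max(a, b) on (0.15, 0.85) = 0.85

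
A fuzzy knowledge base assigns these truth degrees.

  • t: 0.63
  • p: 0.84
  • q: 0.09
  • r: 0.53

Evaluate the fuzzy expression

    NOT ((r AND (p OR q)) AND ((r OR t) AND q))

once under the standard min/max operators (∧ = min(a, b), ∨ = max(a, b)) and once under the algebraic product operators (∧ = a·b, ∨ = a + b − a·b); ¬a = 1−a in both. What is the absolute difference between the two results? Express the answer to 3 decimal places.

Under standard min/max:
  p OR q = max(a, b) on (0.84, 0.09) = 0.84
  r AND (p OR q) = min(a, b) on (0.53, 0.84) = 0.53
  r OR t = max(a, b) on (0.53, 0.63) = 0.63
  (r OR t) AND q = min(a, b) on (0.63, 0.09) = 0.09
  (r AND (p OR q)) AND ((r OR t) AND q) = min(a, b) on (0.53, 0.09) = 0.09
  NOT ((r AND (p OR q)) AND ((r OR t) AND q)) = 1 − 0.09 = 0.91
  → value = 0.9100
Under algebraic product:
  p OR q = a + b − a·b on (0.8400, 0.0900) = 0.8544
  r AND (p OR q) = a·b on (0.5300, 0.8544) = 0.4528
  r OR t = a + b − a·b on (0.5300, 0.6300) = 0.8261
  (r OR t) AND q = a·b on (0.8261, 0.0900) = 0.0743
  (r AND (p OR q)) AND ((r OR t) AND q) = a·b on (0.4528, 0.0743) = 0.0337
  NOT ((r AND (p OR q)) AND ((r OR t) AND q)) = 1 − 0.0337 = 0.9663
  → value = 0.9663
|0.9100 − 0.9663| = 0.056

0.056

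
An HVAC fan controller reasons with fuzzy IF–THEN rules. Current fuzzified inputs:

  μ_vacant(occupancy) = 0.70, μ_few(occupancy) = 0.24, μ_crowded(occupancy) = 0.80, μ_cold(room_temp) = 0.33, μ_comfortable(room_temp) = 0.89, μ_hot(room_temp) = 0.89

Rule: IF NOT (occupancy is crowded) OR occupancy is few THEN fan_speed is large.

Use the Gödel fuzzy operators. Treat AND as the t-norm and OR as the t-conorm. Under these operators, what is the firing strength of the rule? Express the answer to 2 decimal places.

firing strength: ¬crowded=1−0.80=0.20, few=0.24; OR[max(a, b)] → w = 0.24

0.24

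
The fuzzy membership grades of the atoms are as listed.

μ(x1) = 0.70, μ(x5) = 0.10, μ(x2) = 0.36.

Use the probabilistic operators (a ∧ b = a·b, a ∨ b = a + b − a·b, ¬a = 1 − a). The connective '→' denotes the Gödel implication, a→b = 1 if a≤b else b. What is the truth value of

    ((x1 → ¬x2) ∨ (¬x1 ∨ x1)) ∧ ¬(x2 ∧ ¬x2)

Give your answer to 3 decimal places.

0.711

¬x2 = 1 − 0.3600 = 0.6400
x1 → ¬x2  [Gödel: 1 if a≤b else b] with a=0.7000, b=0.6400 → 0.6400
¬x1 = 1 − 0.7000 = 0.3000
¬x1 ∨ x1 = a + b − a·b on (0.3000, 0.7000) = 0.7900
(x1 → ¬x2) ∨ (¬x1 ∨ x1) = a + b − a·b on (0.6400, 0.7900) = 0.9244
¬x2 = 1 − 0.3600 = 0.6400
x2 ∧ ¬x2 = a·b on (0.3600, 0.6400) = 0.2304
¬(x2 ∧ ¬x2) = 1 − 0.2304 = 0.7696
((x1 → ¬x2) ∨ (¬x1 ∨ x1)) ∧ ¬(x2 ∧ ¬x2) = a·b on (0.9244, 0.7696) = 0.7114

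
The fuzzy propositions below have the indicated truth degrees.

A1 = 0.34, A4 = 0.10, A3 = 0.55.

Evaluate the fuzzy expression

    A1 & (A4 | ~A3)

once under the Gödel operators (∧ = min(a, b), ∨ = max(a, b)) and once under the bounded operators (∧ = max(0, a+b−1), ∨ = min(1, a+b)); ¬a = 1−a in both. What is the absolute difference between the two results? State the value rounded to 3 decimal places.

Under Gödel:
  ~A3 = 1 − 0.55 = 0.45
  A4 | ~A3 = max(a, b) on (0.10, 0.45) = 0.45
  A1 & (A4 | ~A3) = min(a, b) on (0.34, 0.45) = 0.34
  → value = 0.3400
Under bounded:
  ~A3 = 1 − 0.55 = 0.45
  A4 | ~A3 = min(1, a+b) on (0.10, 0.45) = 0.55
  A1 & (A4 | ~A3) = max(0, a+b−1) on (0.34, 0.55) = 0.00
  → value = 0.0000
|0.3400 − 0.0000| = 0.340

0.340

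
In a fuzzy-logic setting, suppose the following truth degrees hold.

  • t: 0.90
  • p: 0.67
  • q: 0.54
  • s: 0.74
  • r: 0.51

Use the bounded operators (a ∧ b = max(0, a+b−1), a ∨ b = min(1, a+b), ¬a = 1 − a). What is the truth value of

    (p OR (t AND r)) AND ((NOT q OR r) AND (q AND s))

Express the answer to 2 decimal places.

t AND r = max(0, a+b−1) on (0.90, 0.51) = 0.41
p OR (t AND r) = min(1, a+b) on (0.67, 0.41) = 1.00
NOT q = 1 − 0.54 = 0.46
NOT q OR r = min(1, a+b) on (0.46, 0.51) = 0.97
q AND s = max(0, a+b−1) on (0.54, 0.74) = 0.28
(NOT q OR r) AND (q AND s) = max(0, a+b−1) on (0.97, 0.28) = 0.25
(p OR (t AND r)) AND ((NOT q OR r) AND (q AND s)) = max(0, a+b−1) on (1.00, 0.25) = 0.25

0.25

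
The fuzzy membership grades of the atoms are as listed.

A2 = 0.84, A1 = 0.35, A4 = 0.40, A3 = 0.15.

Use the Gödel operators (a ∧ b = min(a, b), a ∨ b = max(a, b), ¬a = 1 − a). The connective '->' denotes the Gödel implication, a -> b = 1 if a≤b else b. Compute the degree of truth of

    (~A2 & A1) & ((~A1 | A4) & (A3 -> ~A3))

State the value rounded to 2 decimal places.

0.16

~A2 = 1 − 0.84 = 0.16
~A2 & A1 = min(a, b) on (0.16, 0.35) = 0.16
~A1 = 1 − 0.35 = 0.65
~A1 | A4 = max(a, b) on (0.65, 0.40) = 0.65
~A3 = 1 − 0.15 = 0.85
A3 -> ~A3  [Gödel: 1 if a≤b else b] with a=0.15, b=0.85 → 1.00
(~A1 | A4) & (A3 -> ~A3) = min(a, b) on (0.65, 1.00) = 0.65
(~A2 & A1) & ((~A1 | A4) & (A3 -> ~A3)) = min(a, b) on (0.16, 0.65) = 0.16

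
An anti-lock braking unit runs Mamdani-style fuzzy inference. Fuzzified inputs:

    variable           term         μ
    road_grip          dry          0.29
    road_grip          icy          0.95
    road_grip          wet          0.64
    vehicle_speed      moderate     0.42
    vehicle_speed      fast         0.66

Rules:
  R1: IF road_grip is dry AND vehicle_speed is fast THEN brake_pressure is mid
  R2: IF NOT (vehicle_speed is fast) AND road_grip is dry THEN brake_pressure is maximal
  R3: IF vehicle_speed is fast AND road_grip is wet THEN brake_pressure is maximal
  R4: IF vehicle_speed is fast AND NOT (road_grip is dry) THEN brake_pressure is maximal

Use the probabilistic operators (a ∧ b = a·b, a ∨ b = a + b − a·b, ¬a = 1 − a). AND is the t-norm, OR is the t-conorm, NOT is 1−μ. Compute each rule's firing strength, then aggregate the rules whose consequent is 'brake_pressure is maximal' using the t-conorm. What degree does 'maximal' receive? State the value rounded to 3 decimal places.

0.723

R1: dry=0.29, fast=0.66; AND[a·b] → w = 0.1914
R2: ¬fast=1−0.66=0.34, dry=0.29; AND[a·b] → w = 0.0986
R3: fast=0.66, wet=0.64; AND[a·b] → w = 0.4224
R4: fast=0.66, ¬dry=1−0.29=0.71; AND[a·b] → w = 0.4686
Rules with consequent 'maximal': {R2, R3, R4} → strengths 0.0986, 0.4224, 0.4686
Aggregate via t-conorm [a + b − a·b]: 0.7233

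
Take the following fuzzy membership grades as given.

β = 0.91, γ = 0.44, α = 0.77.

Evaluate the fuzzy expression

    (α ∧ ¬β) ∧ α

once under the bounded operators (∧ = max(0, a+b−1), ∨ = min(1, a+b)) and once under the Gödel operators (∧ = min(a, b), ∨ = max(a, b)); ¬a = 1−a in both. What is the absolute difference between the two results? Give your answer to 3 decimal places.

Under bounded:
  ¬β = 1 − 0.91 = 0.09
  α ∧ ¬β = max(0, a+b−1) on (0.77, 0.09) = 0.00
  (α ∧ ¬β) ∧ α = max(0, a+b−1) on (0.00, 0.77) = 0.00
  → value = 0.0000
Under Gödel:
  ¬β = 1 − 0.91 = 0.09
  α ∧ ¬β = min(a, b) on (0.77, 0.09) = 0.09
  (α ∧ ¬β) ∧ α = min(a, b) on (0.09, 0.77) = 0.09
  → value = 0.0900
|0.0000 − 0.0900| = 0.090

0.090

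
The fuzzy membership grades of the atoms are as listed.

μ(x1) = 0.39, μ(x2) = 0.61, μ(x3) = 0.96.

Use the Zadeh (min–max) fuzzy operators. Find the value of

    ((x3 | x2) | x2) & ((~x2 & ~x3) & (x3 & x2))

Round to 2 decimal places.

x3 | x2 = max(a, b) on (0.96, 0.61) = 0.96
(x3 | x2) | x2 = max(a, b) on (0.96, 0.61) = 0.96
~x2 = 1 − 0.61 = 0.39
~x3 = 1 − 0.96 = 0.04
~x2 & ~x3 = min(a, b) on (0.39, 0.04) = 0.04
x3 & x2 = min(a, b) on (0.96, 0.61) = 0.61
(~x2 & ~x3) & (x3 & x2) = min(a, b) on (0.04, 0.61) = 0.04
((x3 | x2) | x2) & ((~x2 & ~x3) & (x3 & x2)) = min(a, b) on (0.96, 0.04) = 0.04

0.04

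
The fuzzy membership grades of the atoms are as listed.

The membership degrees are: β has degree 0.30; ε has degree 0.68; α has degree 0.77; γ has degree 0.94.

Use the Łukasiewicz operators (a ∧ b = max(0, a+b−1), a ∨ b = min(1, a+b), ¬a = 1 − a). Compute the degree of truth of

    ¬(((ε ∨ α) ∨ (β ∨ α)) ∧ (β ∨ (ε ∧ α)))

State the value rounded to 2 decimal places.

0.25

ε ∨ α = min(1, a+b) on (0.68, 0.77) = 1.00
β ∨ α = min(1, a+b) on (0.30, 0.77) = 1.00
(ε ∨ α) ∨ (β ∨ α) = min(1, a+b) on (1.00, 1.00) = 1.00
ε ∧ α = max(0, a+b−1) on (0.68, 0.77) = 0.45
β ∨ (ε ∧ α) = min(1, a+b) on (0.30, 0.45) = 0.75
((ε ∨ α) ∨ (β ∨ α)) ∧ (β ∨ (ε ∧ α)) = max(0, a+b−1) on (1.00, 0.75) = 0.75
¬(((ε ∨ α) ∨ (β ∨ α)) ∧ (β ∨ (ε ∧ α))) = 1 − 0.75 = 0.25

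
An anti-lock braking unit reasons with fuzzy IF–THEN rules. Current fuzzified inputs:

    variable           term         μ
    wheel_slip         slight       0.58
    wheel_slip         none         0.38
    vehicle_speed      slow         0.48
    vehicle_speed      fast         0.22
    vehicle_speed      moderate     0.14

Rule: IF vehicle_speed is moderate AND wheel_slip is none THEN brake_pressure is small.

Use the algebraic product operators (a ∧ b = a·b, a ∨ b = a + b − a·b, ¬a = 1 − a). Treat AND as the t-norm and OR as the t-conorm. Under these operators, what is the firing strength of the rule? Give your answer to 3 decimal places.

firing strength: moderate=0.14, none=0.38; AND[a·b] → w = 0.0532

0.053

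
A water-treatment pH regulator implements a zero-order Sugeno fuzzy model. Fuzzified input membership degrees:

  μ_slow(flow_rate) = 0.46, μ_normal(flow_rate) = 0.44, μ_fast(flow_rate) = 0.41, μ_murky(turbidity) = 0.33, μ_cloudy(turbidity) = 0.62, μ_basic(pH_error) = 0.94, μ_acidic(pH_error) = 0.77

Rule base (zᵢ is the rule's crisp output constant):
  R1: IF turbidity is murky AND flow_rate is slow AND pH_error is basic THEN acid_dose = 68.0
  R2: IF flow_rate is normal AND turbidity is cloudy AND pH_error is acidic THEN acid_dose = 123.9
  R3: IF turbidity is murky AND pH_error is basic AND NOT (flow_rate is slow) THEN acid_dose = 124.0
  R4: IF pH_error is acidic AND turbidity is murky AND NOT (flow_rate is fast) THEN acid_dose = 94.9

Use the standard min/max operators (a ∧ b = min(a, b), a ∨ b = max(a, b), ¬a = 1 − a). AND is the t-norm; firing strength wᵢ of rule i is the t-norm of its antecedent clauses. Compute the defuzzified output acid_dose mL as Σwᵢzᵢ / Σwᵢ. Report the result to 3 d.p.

104.331

R1 (z=68.0): murky=0.33, slow=0.46, basic=0.94; AND[min(a, b)] → w = 0.33
R2 (z=123.9): normal=0.44, cloudy=0.62, acidic=0.77; AND[min(a, b)] → w = 0.44
R3 (z=124.0): murky=0.33, basic=0.94, ¬slow=1−0.46=0.54; AND[min(a, b)] → w = 0.33
R4 (z=94.9): acidic=0.77, murky=0.33, ¬fast=1−0.41=0.59; AND[min(a, b)] → w = 0.33
Weighted average = (0.33·68.0 + 0.44·123.9 + 0.33·124.0 + 0.33·94.9) / (0.33 + 0.44 + 0.33 + 0.33)
  = 149.1930 / 1.4300 = 104.331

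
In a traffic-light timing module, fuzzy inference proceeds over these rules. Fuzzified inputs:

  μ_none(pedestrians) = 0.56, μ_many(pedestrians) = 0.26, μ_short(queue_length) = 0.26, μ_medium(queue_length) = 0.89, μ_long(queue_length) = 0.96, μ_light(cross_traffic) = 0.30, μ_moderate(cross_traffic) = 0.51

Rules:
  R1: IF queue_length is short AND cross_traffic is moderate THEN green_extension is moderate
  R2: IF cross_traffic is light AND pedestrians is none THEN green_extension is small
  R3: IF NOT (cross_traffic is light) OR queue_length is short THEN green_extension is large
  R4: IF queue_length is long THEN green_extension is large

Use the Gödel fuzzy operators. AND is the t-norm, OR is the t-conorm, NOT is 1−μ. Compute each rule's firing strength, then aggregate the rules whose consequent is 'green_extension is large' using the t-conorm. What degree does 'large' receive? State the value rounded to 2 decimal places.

0.96

R1: short=0.26, moderate=0.51; AND[min(a, b)] → w = 0.26
R2: light=0.30, none=0.56; AND[min(a, b)] → w = 0.30
R3: ¬light=1−0.30=0.70, short=0.26; OR[max(a, b)] → w = 0.70
R4: long=0.96 → w = 0.96
Rules with consequent 'large': {R3, R4} → strengths 0.70, 0.96
Aggregate via t-conorm [max(a, b)]: 0.96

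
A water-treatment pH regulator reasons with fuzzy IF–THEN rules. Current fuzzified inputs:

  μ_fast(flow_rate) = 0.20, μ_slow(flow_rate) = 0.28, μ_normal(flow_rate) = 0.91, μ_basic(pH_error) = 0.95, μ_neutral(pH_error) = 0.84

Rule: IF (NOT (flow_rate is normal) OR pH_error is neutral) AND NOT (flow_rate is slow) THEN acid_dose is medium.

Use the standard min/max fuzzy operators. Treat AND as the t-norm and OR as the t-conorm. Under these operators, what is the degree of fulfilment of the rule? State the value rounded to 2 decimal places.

firing strength: (¬normal=1−0.91=0.09 OR neutral=0.84) = 0.84; AND[min(a, b)] with ¬slow=1−0.28=0.72 → w = 0.72

0.72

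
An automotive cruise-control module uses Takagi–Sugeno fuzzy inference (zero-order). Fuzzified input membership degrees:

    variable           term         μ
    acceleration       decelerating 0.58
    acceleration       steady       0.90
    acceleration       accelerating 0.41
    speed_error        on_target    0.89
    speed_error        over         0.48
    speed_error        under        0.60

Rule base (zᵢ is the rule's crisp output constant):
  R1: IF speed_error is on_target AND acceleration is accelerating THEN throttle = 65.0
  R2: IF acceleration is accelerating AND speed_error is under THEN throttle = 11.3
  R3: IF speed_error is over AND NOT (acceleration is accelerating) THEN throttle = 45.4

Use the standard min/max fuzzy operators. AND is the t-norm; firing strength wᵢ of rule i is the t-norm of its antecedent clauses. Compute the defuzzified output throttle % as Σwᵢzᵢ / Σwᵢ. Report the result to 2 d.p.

R1 (z=65.0): on_target=0.89, accelerating=0.41; AND[min(a, b)] → w = 0.41
R2 (z=11.3): accelerating=0.41, under=0.60; AND[min(a, b)] → w = 0.41
R3 (z=45.4): over=0.48, ¬accelerating=1−0.41=0.59; AND[min(a, b)] → w = 0.48
Weighted average = (0.41·65.0 + 0.41·11.3 + 0.48·45.4) / (0.41 + 0.41 + 0.48)
  = 53.0750 / 1.3000 = 40.83

40.83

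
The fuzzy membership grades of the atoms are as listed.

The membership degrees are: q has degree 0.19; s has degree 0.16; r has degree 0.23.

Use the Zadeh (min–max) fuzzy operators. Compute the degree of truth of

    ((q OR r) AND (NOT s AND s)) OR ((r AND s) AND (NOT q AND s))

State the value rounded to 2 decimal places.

0.16

q OR r = max(a, b) on (0.19, 0.23) = 0.23
NOT s = 1 − 0.16 = 0.84
NOT s AND s = min(a, b) on (0.84, 0.16) = 0.16
(q OR r) AND (NOT s AND s) = min(a, b) on (0.23, 0.16) = 0.16
r AND s = min(a, b) on (0.23, 0.16) = 0.16
NOT q = 1 − 0.19 = 0.81
NOT q AND s = min(a, b) on (0.81, 0.16) = 0.16
(r AND s) AND (NOT q AND s) = min(a, b) on (0.16, 0.16) = 0.16
((q OR r) AND (NOT s AND s)) OR ((r AND s) AND (NOT q AND s)) = max(a, b) on (0.16, 0.16) = 0.16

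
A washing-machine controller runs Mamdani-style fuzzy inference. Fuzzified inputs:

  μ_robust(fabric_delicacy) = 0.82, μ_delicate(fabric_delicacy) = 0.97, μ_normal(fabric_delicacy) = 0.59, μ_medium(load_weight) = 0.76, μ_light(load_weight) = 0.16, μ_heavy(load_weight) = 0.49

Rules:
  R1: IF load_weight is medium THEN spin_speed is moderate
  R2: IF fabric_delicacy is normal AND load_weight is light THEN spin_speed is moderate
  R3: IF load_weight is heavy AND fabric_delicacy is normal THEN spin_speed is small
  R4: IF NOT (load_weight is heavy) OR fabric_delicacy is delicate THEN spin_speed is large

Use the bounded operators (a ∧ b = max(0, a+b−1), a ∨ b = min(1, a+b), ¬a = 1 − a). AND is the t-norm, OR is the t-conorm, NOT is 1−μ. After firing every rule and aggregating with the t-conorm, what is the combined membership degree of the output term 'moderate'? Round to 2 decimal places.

R1: medium=0.76 → w = 0.76
R2: normal=0.59, light=0.16; AND[max(0, a+b−1)] → w = 0.00
R3: heavy=0.49, normal=0.59; AND[max(0, a+b−1)] → w = 0.08
R4: ¬heavy=1−0.49=0.51, delicate=0.97; OR[min(1, a+b)] → w = 1.00
Rules with consequent 'moderate': {R1, R2} → strengths 0.76, 0.00
Aggregate via t-conorm [min(1, a+b)]: 0.76

0.76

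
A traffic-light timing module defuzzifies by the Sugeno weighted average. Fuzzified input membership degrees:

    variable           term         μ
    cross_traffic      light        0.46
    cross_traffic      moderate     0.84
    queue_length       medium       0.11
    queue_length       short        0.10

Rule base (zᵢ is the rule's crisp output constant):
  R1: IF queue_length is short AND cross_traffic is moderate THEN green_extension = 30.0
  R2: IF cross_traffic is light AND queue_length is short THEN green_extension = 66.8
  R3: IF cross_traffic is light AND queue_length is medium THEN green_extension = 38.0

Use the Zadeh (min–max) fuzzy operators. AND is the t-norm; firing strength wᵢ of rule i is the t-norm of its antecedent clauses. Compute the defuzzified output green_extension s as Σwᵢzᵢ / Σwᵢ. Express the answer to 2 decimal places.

44.71

R1 (z=30.0): short=0.10, moderate=0.84; AND[min(a, b)] → w = 0.10
R2 (z=66.8): light=0.46, short=0.10; AND[min(a, b)] → w = 0.10
R3 (z=38.0): light=0.46, medium=0.11; AND[min(a, b)] → w = 0.11
Weighted average = (0.10·30.0 + 0.10·66.8 + 0.11·38.0) / (0.10 + 0.10 + 0.11)
  = 13.8600 / 0.3100 = 44.71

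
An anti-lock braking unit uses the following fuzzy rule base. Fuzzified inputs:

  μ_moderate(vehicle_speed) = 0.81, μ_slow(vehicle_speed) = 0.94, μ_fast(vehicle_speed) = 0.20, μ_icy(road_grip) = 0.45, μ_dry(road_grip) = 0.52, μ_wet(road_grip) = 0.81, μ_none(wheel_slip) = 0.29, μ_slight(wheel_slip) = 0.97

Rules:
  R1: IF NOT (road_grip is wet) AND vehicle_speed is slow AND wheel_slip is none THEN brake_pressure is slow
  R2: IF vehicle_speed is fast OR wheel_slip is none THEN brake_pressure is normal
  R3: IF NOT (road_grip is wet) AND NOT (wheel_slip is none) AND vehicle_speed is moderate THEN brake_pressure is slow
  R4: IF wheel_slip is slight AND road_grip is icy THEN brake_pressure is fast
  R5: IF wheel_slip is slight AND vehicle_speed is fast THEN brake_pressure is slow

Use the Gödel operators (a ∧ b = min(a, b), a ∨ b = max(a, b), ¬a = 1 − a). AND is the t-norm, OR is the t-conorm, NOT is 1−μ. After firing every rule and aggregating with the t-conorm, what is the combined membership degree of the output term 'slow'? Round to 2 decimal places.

R1: ¬wet=1−0.81=0.19, slow=0.94, none=0.29; AND[min(a, b)] → w = 0.19
R2: fast=0.20, none=0.29; OR[max(a, b)] → w = 0.29
R3: ¬wet=1−0.81=0.19, ¬none=1−0.29=0.71, moderate=0.81; AND[min(a, b)] → w = 0.19
R4: slight=0.97, icy=0.45; AND[min(a, b)] → w = 0.45
R5: slight=0.97, fast=0.20; AND[min(a, b)] → w = 0.20
Rules with consequent 'slow': {R1, R3, R5} → strengths 0.19, 0.19, 0.20
Aggregate via t-conorm [max(a, b)]: 0.20

0.20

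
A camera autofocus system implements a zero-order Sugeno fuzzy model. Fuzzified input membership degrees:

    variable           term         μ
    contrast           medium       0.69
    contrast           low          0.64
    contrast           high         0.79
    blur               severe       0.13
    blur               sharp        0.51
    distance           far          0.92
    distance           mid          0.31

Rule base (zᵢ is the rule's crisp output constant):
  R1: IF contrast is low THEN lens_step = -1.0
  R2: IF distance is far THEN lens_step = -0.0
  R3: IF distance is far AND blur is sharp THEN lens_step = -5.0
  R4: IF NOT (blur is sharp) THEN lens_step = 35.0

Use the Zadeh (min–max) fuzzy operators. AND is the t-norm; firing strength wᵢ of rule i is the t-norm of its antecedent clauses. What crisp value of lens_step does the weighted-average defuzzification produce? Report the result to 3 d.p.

5.453

R1 (z=-1.0): low=0.64 → w = 0.64
R2 (z=-0.0): far=0.92 → w = 0.92
R3 (z=-5.0): far=0.92, sharp=0.51; AND[min(a, b)] → w = 0.51
R4 (z=35.0): ¬sharp=1−0.51=0.49 → w = 0.49
Weighted average = (0.64·-1.0 + 0.92·-0.0 + 0.51·-5.0 + 0.49·35.0) / (0.64 + 0.92 + 0.51 + 0.49)
  = 13.9600 / 2.5600 = 5.453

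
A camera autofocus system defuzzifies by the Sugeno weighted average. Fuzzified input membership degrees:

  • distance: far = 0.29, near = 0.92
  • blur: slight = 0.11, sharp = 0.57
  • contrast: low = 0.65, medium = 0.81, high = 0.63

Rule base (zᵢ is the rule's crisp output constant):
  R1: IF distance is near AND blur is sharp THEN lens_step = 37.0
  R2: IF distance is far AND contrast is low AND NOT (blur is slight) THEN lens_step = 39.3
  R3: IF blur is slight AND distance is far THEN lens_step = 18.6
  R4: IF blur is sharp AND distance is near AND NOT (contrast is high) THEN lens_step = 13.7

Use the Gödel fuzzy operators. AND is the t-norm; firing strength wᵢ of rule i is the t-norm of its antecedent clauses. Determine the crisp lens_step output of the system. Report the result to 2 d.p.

29.55

R1 (z=37.0): near=0.92, sharp=0.57; AND[min(a, b)] → w = 0.57
R2 (z=39.3): far=0.29, low=0.65, ¬slight=1−0.11=0.89; AND[min(a, b)] → w = 0.29
R3 (z=18.6): slight=0.11, far=0.29; AND[min(a, b)] → w = 0.11
R4 (z=13.7): sharp=0.57, near=0.92, ¬high=1−0.63=0.37; AND[min(a, b)] → w = 0.37
Weighted average = (0.57·37.0 + 0.29·39.3 + 0.11·18.6 + 0.37·13.7) / (0.57 + 0.29 + 0.11 + 0.37)
  = 39.6020 / 1.3400 = 29.55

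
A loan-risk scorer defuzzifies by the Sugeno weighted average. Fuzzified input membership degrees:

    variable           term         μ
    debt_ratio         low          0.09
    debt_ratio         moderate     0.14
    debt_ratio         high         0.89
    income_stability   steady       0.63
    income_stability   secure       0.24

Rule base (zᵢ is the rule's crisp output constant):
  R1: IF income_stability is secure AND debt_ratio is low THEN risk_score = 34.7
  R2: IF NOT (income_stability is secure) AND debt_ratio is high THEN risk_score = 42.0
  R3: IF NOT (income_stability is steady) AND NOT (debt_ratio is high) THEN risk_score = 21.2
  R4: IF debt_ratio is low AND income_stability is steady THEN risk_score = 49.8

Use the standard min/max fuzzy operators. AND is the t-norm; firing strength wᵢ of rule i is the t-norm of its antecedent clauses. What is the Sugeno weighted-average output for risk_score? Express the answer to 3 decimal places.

39.864

R1 (z=34.7): secure=0.24, low=0.09; AND[min(a, b)] → w = 0.09
R2 (z=42.0): ¬secure=1−0.24=0.76, high=0.89; AND[min(a, b)] → w = 0.76
R3 (z=21.2): ¬steady=1−0.63=0.37, ¬high=1−0.89=0.11; AND[min(a, b)] → w = 0.11
R4 (z=49.8): low=0.09, steady=0.63; AND[min(a, b)] → w = 0.09
Weighted average = (0.09·34.7 + 0.76·42.0 + 0.11·21.2 + 0.09·49.8) / (0.09 + 0.76 + 0.11 + 0.09)
  = 41.8570 / 1.0500 = 39.864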